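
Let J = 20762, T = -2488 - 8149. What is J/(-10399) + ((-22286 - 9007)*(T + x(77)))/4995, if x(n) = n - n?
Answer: 128197973947/1923815 ≈ 66637.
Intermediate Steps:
x(n) = 0
T = -10637
J/(-10399) + ((-22286 - 9007)*(T + x(77)))/4995 = 20762/(-10399) + ((-22286 - 9007)*(-10637 + 0))/4995 = 20762*(-1/10399) - 31293*(-10637)*(1/4995) = -20762/10399 + 332863641*(1/4995) = -20762/10399 + 12328283/185 = 128197973947/1923815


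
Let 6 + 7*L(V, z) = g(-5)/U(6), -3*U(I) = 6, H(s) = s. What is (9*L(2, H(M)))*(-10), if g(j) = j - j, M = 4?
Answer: 540/7 ≈ 77.143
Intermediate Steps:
g(j) = 0
U(I) = -2 (U(I) = -⅓*6 = -2)
L(V, z) = -6/7 (L(V, z) = -6/7 + (0/(-2))/7 = -6/7 + (0*(-½))/7 = -6/7 + (⅐)*0 = -6/7 + 0 = -6/7)
(9*L(2, H(M)))*(-10) = (9*(-6/7))*(-10) = -54/7*(-10) = 540/7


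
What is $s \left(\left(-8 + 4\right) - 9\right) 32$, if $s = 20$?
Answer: $-8320$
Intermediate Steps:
$s \left(\left(-8 + 4\right) - 9\right) 32 = 20 \left(\left(-8 + 4\right) - 9\right) 32 = 20 \left(-4 - 9\right) 32 = 20 \left(-13\right) 32 = \left(-260\right) 32 = -8320$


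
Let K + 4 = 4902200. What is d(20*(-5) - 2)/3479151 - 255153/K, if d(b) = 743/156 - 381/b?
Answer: -11317845484913/217457371473849 ≈ -0.052046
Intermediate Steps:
K = 4902196 (K = -4 + 4902200 = 4902196)
d(b) = 743/156 - 381/b (d(b) = 743*(1/156) - 381/b = 743/156 - 381/b)
d(20*(-5) - 2)/3479151 - 255153/K = (743/156 - 381/(20*(-5) - 2))/3479151 - 255153/4902196 = (743/156 - 381/(-100 - 2))*(1/3479151) - 255153*1/4902196 = (743/156 - 381/(-102))*(1/3479151) - 255153/4902196 = (743/156 - 381*(-1/102))*(1/3479151) - 255153/4902196 = (743/156 + 127/34)*(1/3479151) - 255153/4902196 = (22537/2652)*(1/3479151) - 255153/4902196 = 22537/9226708452 - 255153/4902196 = -11317845484913/217457371473849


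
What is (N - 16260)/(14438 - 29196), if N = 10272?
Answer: 2994/7379 ≈ 0.40575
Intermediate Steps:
(N - 16260)/(14438 - 29196) = (10272 - 16260)/(14438 - 29196) = -5988/(-14758) = -5988*(-1/14758) = 2994/7379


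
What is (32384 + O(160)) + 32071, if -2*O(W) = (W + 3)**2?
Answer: 102341/2 ≈ 51171.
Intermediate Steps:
O(W) = -(3 + W)**2/2 (O(W) = -(W + 3)**2/2 = -(3 + W)**2/2)
(32384 + O(160)) + 32071 = (32384 - (3 + 160)**2/2) + 32071 = (32384 - 1/2*163**2) + 32071 = (32384 - 1/2*26569) + 32071 = (32384 - 26569/2) + 32071 = 38199/2 + 32071 = 102341/2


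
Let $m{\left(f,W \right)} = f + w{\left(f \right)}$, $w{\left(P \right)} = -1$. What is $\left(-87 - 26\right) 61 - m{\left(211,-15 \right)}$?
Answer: $-7103$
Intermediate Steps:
$m{\left(f,W \right)} = -1 + f$ ($m{\left(f,W \right)} = f - 1 = -1 + f$)
$\left(-87 - 26\right) 61 - m{\left(211,-15 \right)} = \left(-87 - 26\right) 61 - \left(-1 + 211\right) = \left(-113\right) 61 - 210 = -6893 - 210 = -7103$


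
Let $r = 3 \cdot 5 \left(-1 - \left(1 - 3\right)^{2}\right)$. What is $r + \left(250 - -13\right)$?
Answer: $188$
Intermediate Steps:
$r = -75$ ($r = 15 \left(-1 - \left(-2\right)^{2}\right) = 15 \left(-1 - 4\right) = 15 \left(-5\right) = -75$)
$r + \left(250 - -13\right) = -75 + \left(250 - -13\right) = -75 + \left(250 + 13\right) = -75 + 263 = 188$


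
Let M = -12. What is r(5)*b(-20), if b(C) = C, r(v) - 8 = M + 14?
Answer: -200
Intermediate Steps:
r(v) = 10 (r(v) = 8 + (-12 + 14) = 8 + 2 = 10)
r(5)*b(-20) = 10*(-20) = -200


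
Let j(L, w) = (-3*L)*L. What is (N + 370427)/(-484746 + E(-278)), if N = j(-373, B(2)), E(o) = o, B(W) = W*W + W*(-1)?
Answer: 2935/30314 ≈ 0.096820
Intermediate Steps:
B(W) = W**2 - W
j(L, w) = -3*L**2
N = -417387 (N = -3*(-373)**2 = -3*139129 = -417387)
(N + 370427)/(-484746 + E(-278)) = (-417387 + 370427)/(-484746 - 278) = -46960/(-485024) = -46960*(-1/485024) = 2935/30314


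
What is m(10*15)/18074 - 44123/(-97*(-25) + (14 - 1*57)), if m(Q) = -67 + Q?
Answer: -199320349/10763067 ≈ -18.519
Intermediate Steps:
m(10*15)/18074 - 44123/(-97*(-25) + (14 - 1*57)) = (-67 + 10*15)/18074 - 44123/(-97*(-25) + (14 - 1*57)) = (-67 + 150)*(1/18074) - 44123/(2425 + (14 - 57)) = 83*(1/18074) - 44123/(2425 - 43) = 83/18074 - 44123/2382 = -199320349/10763067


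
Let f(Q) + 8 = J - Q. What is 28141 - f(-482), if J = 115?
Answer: 27552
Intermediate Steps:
f(Q) = 107 - Q (f(Q) = -8 + (115 - Q) = 107 - Q)
28141 - f(-482) = 28141 - (107 - 1*(-482)) = 28141 - (107 + 482) = 28141 - 1*589 = 28141 - 589 = 27552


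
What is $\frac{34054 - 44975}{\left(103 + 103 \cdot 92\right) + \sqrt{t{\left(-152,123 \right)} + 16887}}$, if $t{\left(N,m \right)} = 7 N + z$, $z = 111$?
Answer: $- \frac{3374589}{2959397} + \frac{10921 \sqrt{15934}}{91741307} \approx -1.1253$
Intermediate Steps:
$t{\left(N,m \right)} = 111 + 7 N$ ($t{\left(N,m \right)} = 7 N + 111 = 111 + 7 N$)
$\frac{34054 - 44975}{\left(103 + 103 \cdot 92\right) + \sqrt{t{\left(-152,123 \right)} + 16887}} = \frac{34054 - 44975}{\left(103 + 103 \cdot 92\right) + \sqrt{\left(111 + 7 \left(-152\right)\right) + 16887}} = - \frac{10921}{\left(103 + 9476\right) + \sqrt{\left(111 - 1064\right) + 16887}} = - \frac{10921}{9579 + \sqrt{-953 + 16887}} = - \frac{10921}{9579 + \sqrt{15934}}$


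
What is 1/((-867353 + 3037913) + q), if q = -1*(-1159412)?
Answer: 1/3329972 ≈ 3.0030e-7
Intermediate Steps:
q = 1159412
1/((-867353 + 3037913) + q) = 1/((-867353 + 3037913) + 1159412) = 1/(2170560 + 1159412) = 1/3329972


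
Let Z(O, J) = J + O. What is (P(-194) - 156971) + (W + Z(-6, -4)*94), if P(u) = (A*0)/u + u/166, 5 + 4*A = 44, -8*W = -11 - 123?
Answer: -52421279/332 ≈ -1.5790e+5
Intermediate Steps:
W = 67/4 (W = -(-11 - 123)/8 = -⅛*(-134) = 67/4 ≈ 16.750)
A = 39/4 (A = -5/4 + (¼)*44 = -5/4 + 11 = 39/4 ≈ 9.7500)
P(u) = u/166 (P(u) = ((39/4)*0)/u + u/166 = 0/u + u*(1/166) = 0 + u/166 = u/166)
(P(-194) - 156971) + (W + Z(-6, -4)*94) = ((1/166)*(-194) - 156971) + (67/4 + (-4 - 6)*94) = (-97/83 - 156971) + (67/4 - 10*94) = -13028690/83 + (67/4 - 940) = -13028690/83 - 3693/4 = -52421279/332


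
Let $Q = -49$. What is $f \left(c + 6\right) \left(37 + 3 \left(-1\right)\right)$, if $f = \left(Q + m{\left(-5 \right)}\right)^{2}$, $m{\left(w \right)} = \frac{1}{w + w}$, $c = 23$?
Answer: $\frac{118852933}{50} \approx 2.3771 \cdot 10^{6}$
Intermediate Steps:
$m{\left(w \right)} = \frac{1}{2 w}$
$f = \frac{241081}{100}$ ($f = \left(-49 + \frac{1}{2 \left(-5\right)}\right)^{2} = \left(-49 + \frac{1}{2} \left(- \frac{1}{5}\right)\right)^{2} = \left(-49 - \frac{1}{10}\right)^{2} = \left(- \frac{491}{10}\right)^{2} = \frac{241081}{100} \approx 2410.8$)
$f \left(c + 6\right) \left(37 + 3 \left(-1\right)\right) = \frac{241081 \left(23 + 6\right) \left(37 + 3 \left(-1\right)\right)}{100} = \frac{241081 \cdot 29 \left(37 - 3\right)}{100} = \frac{241081 \cdot 29 \cdot 34}{100} = \frac{241081}{100} \cdot 986 = \frac{118852933}{50}$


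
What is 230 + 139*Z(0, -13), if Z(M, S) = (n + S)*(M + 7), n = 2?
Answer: -10473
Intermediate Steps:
Z(M, S) = (2 + S)*(7 + M) (Z(M, S) = (2 + S)*(M + 7) = (2 + S)*(7 + M))
230 + 139*Z(0, -13) = 230 + 139*(14 + 2*0 + 7*(-13) + 0*(-13)) = 230 + 139*(14 + 0 - 91 + 0) = 230 + 139*(-77) = 230 - 10703 = -10473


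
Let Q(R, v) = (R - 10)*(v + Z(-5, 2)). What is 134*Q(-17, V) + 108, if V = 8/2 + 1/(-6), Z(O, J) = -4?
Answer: 711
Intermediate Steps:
V = 23/6 (V = 8*(½) + 1*(-⅙) = 4 - ⅙ = 23/6 ≈ 3.8333)
Q(R, v) = (-10 + R)*(-4 + v) (Q(R, v) = (R - 10)*(v - 4) = (-10 + R)*(-4 + v))
134*Q(-17, V) + 108 = 134*(40 - 10*23/6 - 4*(-17) - 17*23/6) + 108 = 134*(40 - 115/3 + 68 - 391/6) + 108 = 134*(9/2) + 108 = 603 + 108 = 711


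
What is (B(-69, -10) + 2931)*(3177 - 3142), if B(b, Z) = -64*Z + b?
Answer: 122570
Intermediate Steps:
B(b, Z) = b - 64*Z
(B(-69, -10) + 2931)*(3177 - 3142) = ((-69 - 64*(-10)) + 2931)*(3177 - 3142) = ((-69 + 640) + 2931)*35 = (571 + 2931)*35 = 3502*35 = 122570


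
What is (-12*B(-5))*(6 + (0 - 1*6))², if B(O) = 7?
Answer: 0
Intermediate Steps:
(-12*B(-5))*(6 + (0 - 1*6))² = (-12*7)*(6 + (0 - 1*6))² = -84*(6 + (0 - 6))² = -84*(6 - 6)² = -84*0² = -84*0 = 0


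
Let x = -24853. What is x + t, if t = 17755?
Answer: -7098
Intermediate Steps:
x + t = -24853 + 17755 = -7098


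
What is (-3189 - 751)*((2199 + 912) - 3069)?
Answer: -165480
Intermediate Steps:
(-3189 - 751)*((2199 + 912) - 3069) = -3940*(3111 - 3069) = -3940*42 = -165480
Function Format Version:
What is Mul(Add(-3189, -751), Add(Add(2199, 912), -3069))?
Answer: -165480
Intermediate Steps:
Mul(Add(-3189, -751), Add(Add(2199, 912), -3069)) = Mul(-3940, Add(3111, -3069)) = Mul(-3940, 42) = -165480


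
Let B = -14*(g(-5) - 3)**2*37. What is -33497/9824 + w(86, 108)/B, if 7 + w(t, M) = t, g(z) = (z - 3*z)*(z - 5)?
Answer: -92041133355/26993709344 ≈ -3.4097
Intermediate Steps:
g(z) = -2*z*(-5 + z) (g(z) = (-2*z)*(-5 + z) = -2*z*(-5 + z))
w(t, M) = -7 + t
B = -5495462 (B = -14*(2*(-5)*(5 - 1*(-5)) - 3)**2*37 = -14*(2*(-5)*(5 + 5) - 3)**2*37 = -14*(2*(-5)*10 - 3)**2*37 = -14*(-100 - 3)**2*37 = -14*(-103)**2*37 = -14*10609*37 = -148526*37 = -5495462)
-33497/9824 + w(86, 108)/B = -33497/9824 + (-7 + 86)/(-5495462) = -33497*1/9824 + 79*(-1/5495462) = -33497/9824 - 79/5495462 = -92041133355/26993709344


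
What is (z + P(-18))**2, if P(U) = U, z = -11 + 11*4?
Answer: 225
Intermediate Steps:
z = 33 (z = -11 + 44 = 33)
(z + P(-18))**2 = (33 - 18)**2 = 15**2 = 225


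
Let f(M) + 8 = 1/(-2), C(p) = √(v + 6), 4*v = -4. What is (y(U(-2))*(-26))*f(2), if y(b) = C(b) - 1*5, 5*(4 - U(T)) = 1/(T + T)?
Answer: -1105 + 221*√5 ≈ -610.83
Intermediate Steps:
v = -1 (v = (¼)*(-4) = -1)
C(p) = √5 (C(p) = √(-1 + 6) = √5)
U(T) = 4 - 1/(10*T) (U(T) = 4 - 1/(5*(T + T)) = 4 - 1/(2*T)/5 = 4 - 1/(10*T))
y(b) = -5 + √5 (y(b) = √5 - 1*5 = √5 - 5 = -5 + √5)
f(M) = -17/2 (f(M) = -8 + 1/(-2) = -8 - ½ = -17/2)
(y(U(-2))*(-26))*f(2) = ((-5 + √5)*(-26))*(-17/2) = (130 - 26*√5)*(-17/2) = -1105 + 221*√5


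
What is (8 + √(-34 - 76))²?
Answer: (8 + I*√110)² ≈ -46.0 + 167.81*I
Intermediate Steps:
(8 + √(-34 - 76))² = (8 + √(-110))² = (8 + I*√110)²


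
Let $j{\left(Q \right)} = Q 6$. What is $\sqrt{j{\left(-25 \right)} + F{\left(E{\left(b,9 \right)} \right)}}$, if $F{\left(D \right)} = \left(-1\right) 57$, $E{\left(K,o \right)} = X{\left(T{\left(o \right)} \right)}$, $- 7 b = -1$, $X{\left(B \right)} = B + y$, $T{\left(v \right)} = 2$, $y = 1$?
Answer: $3 i \sqrt{23} \approx 14.387 i$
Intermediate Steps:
$X{\left(B \right)} = 1 + B$ ($X{\left(B \right)} = B + 1 = 1 + B$)
$j{\left(Q \right)} = 6 Q$
$b = \frac{1}{7}$ ($b = \left(- \frac{1}{7}\right) \left(-1\right) = \frac{1}{7} \approx 0.14286$)
$E{\left(K,o \right)} = 3$ ($E{\left(K,o \right)} = 1 + 2 = 3$)
$F{\left(D \right)} = -57$
$\sqrt{j{\left(-25 \right)} + F{\left(E{\left(b,9 \right)} \right)}} = \sqrt{6 \left(-25\right) - 57} = \sqrt{-150 - 57} = \sqrt{-207} = 3 i \sqrt{23}$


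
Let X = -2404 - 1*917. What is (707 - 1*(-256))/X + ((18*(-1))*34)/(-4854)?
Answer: -48925/298521 ≈ -0.16389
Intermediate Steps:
X = -3321 (X = -2404 - 917 = -3321)
(707 - 1*(-256))/X + ((18*(-1))*34)/(-4854) = (707 - 1*(-256))/(-3321) + ((18*(-1))*34)/(-4854) = (707 + 256)*(-1/3321) - 18*34*(-1/4854) = 963*(-1/3321) - 612*(-1/4854) = -107/369 + 102/809 = -48925/298521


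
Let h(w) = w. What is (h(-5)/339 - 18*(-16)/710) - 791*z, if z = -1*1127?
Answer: 107282439706/120345 ≈ 8.9146e+5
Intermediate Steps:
z = -1127
(h(-5)/339 - 18*(-16)/710) - 791*z = (-5/339 - 18*(-16)/710) - 791*(-1127) = (-5*1/339 + 288*(1/710)) + 891457 = (-5/339 + 144/355) + 891457 = 47041/120345 + 891457 = 107282439706/120345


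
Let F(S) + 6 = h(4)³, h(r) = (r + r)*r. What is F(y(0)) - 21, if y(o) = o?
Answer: 32741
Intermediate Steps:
h(r) = 2*r² (h(r) = (2*r)*r = 2*r²)
F(S) = 32762 (F(S) = -6 + (2*4²)³ = -6 + (2*16)³ = -6 + 32³ = -6 + 32768 = 32762)
F(y(0)) - 21 = 32762 - 21 = 32741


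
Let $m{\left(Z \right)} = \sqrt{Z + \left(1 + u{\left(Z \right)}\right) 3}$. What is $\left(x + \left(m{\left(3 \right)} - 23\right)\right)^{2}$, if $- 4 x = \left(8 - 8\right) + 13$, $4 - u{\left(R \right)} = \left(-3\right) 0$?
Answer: $\frac{11313}{16} - \frac{315 \sqrt{2}}{2} \approx 484.32$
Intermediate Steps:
$u{\left(R \right)} = 4$ ($u{\left(R \right)} = 4 - \left(-3\right) 0 = 4 - 0 = 4 + 0 = 4$)
$x = - \frac{13}{4}$ ($x = - \frac{\left(8 - 8\right) + 13}{4} = - \frac{0 + 13}{4} = \left(- \frac{1}{4}\right) 13 = - \frac{13}{4} \approx -3.25$)
$m{\left(Z \right)} = \sqrt{15 + Z}$ ($m{\left(Z \right)} = \sqrt{Z + \left(1 + 4\right) 3} = \sqrt{Z + 5 \cdot 3} = \sqrt{Z + 15} = \sqrt{15 + Z}$)
$\left(x + \left(m{\left(3 \right)} - 23\right)\right)^{2} = \left(- \frac{13}{4} + \left(\sqrt{15 + 3} - 23\right)\right)^{2} = \left(- \frac{13}{4} - \left(23 - \sqrt{18}\right)\right)^{2} = \left(- \frac{13}{4} - \left(23 - 3 \sqrt{2}\right)\right)^{2} = \left(- \frac{105}{4} + 3 \sqrt{2}\right)^{2}$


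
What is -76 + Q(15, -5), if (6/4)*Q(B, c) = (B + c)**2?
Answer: -28/3 ≈ -9.3333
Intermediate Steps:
Q(B, c) = 2*(B + c)**2/3
-76 + Q(15, -5) = -76 + 2*(15 - 5)**2/3 = -76 + (2/3)*10**2 = -76 + (2/3)*100 = -76 + 200/3 = -28/3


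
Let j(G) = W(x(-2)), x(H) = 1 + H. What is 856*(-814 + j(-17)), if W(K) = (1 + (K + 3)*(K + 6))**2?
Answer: -593208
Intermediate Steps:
W(K) = (1 + (3 + K)*(6 + K))**2
j(G) = 121 (j(G) = (19 + (1 - 2)**2 + 9*(1 - 2))**2 = (19 + (-1)**2 + 9*(-1))**2 = (19 + 1 - 9)**2 = 11**2 = 121)
856*(-814 + j(-17)) = 856*(-814 + 121) = 856*(-693) = -593208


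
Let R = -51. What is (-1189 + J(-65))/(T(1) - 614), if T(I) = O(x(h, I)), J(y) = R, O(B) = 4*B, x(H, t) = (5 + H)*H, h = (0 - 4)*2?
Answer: 620/259 ≈ 2.3938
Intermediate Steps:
h = -8 (h = -4*2 = -8)
x(H, t) = H*(5 + H)
J(y) = -51
T(I) = 96 (T(I) = 4*(-8*(5 - 8)) = 4*(-8*(-3)) = 4*24 = 96)
(-1189 + J(-65))/(T(1) - 614) = (-1189 - 51)/(96 - 614) = -1240/(-518) = -1240*(-1/518) = 620/259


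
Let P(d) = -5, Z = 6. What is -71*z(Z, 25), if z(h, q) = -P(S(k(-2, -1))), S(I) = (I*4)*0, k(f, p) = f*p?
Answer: -355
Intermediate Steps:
S(I) = 0 (S(I) = (4*I)*0 = 0)
z(h, q) = 5 (z(h, q) = -1*(-5) = 5)
-71*z(Z, 25) = -71*5 = -355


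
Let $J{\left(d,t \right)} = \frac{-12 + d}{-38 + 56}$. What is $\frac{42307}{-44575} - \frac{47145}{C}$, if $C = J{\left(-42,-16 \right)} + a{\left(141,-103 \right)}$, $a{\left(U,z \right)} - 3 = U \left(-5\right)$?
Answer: $\frac{138110796}{2095025} \approx 65.923$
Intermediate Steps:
$J{\left(d,t \right)} = - \frac{2}{3} + \frac{d}{18}$ ($J{\left(d,t \right)} = \frac{-12 + d}{18} = \left(-12 + d\right) \frac{1}{18} = - \frac{2}{3} + \frac{d}{18}$)
$a{\left(U,z \right)} = 3 - 5 U$ ($a{\left(U,z \right)} = 3 + U \left(-5\right) = 3 - 5 U$)
$C = -705$ ($C = \left(- \frac{2}{3} + \frac{1}{18} \left(-42\right)\right) + \left(3 - 705\right) = \left(- \frac{2}{3} - \frac{7}{3}\right) + \left(3 - 705\right) = -3 - 702 = -705$)
$\frac{42307}{-44575} - \frac{47145}{C} = \frac{42307}{-44575} - \frac{47145}{-705} = 42307 \left(- \frac{1}{44575}\right) - - \frac{3143}{47} = - \frac{42307}{44575} + \frac{3143}{47} = \frac{138110796}{2095025}$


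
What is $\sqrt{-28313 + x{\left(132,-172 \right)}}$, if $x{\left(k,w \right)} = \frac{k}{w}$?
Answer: $\frac{2 i \sqrt{13088039}}{43} \approx 168.27 i$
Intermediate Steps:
$\sqrt{-28313 + x{\left(132,-172 \right)}} = \sqrt{-28313 + \frac{132}{-172}} = \sqrt{-28313 + 132 \left(- \frac{1}{172}\right)} = \sqrt{-28313 - \frac{33}{43}} = \sqrt{- \frac{1217492}{43}} = \frac{2 i \sqrt{13088039}}{43}$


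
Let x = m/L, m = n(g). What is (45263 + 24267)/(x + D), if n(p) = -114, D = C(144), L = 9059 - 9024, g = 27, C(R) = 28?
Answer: 1216775/433 ≈ 2810.1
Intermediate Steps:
L = 35
D = 28
m = -114
x = -114/35 ≈ -3.2571
(45263 + 24267)/(x + D) = (45263 + 24267)/(-114/35 + 28) = 69530/(866/35) = 69530*(35/866) = 1216775/433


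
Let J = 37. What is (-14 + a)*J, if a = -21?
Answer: -1295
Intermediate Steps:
(-14 + a)*J = (-14 - 21)*37 = -35*37 = -1295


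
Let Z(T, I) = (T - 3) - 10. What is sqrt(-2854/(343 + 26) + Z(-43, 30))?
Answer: I*sqrt(964238)/123 ≈ 7.9834*I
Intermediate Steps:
Z(T, I) = -13 + T (Z(T, I) = (-3 + T) - 10 = -13 + T)
sqrt(-2854/(343 + 26) + Z(-43, 30)) = sqrt(-2854/(343 + 26) + (-13 - 43)) = sqrt(-2854/369 - 56) = sqrt(-23518/369) = I*sqrt(964238)/123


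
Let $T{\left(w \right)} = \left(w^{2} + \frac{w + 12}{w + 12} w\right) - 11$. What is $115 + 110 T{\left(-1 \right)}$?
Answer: $-1095$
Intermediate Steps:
$T{\left(w \right)} = -11 + w + w^{2}$ ($T{\left(w \right)} = \left(w^{2} + \frac{12 + w}{12 + w} w\right) - 11 = \left(w^{2} + 1 w\right) - 11 = \left(w^{2} + w\right) - 11 = \left(w + w^{2}\right) - 11 = -11 + w + w^{2}$)
$115 + 110 T{\left(-1 \right)} = 115 + 110 \left(-11 - 1 + \left(-1\right)^{2}\right) = 115 + 110 \left(-11 - 1 + 1\right) = 115 + 110 \left(-11\right) = 115 - 1210 = -1095$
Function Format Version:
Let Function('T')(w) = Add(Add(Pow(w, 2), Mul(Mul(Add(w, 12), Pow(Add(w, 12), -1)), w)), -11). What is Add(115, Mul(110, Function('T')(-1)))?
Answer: -1095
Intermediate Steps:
Function('T')(w) = Add(-11, w, Pow(w, 2)) (Function('T')(w) = Add(Add(Pow(w, 2), Mul(Mul(Add(12, w), Pow(Add(12, w), -1)), w)), -11) = Add(Add(Pow(w, 2), Mul(1, w)), -11) = Add(Add(Pow(w, 2), w), -11) = Add(Add(w, Pow(w, 2)), -11) = Add(-11, w, Pow(w, 2)))
Add(115, Mul(110, Function('T')(-1))) = Add(115, Mul(110, Add(-11, -1, Pow(-1, 2)))) = Add(115, Mul(110, Add(-11, -1, 1))) = Add(115, Mul(110, -11)) = Add(115, -1210) = -1095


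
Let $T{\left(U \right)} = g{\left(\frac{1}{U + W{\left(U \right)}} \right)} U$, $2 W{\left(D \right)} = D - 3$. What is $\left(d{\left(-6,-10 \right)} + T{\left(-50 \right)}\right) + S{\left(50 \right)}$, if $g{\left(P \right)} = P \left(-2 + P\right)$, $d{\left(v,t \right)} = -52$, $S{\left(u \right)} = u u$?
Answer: $\frac{57274432}{23409} \approx 2446.7$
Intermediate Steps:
$S{\left(u \right)} = u^{2}$
$W{\left(D \right)} = - \frac{3}{2} + \frac{D}{2}$ ($W{\left(D \right)} = \frac{D - 3}{2} = \frac{-3 + D}{2} = - \frac{3}{2} + \frac{D}{2}$)
$T{\left(U \right)} = \frac{U \left(-2 + \frac{1}{- \frac{3}{2} + \frac{3 U}{2}}\right)}{- \frac{3}{2} + \frac{3 U}{2}}$ ($T{\left(U \right)} = \frac{-2 + \frac{1}{U + \left(- \frac{3}{2} + \frac{U}{2}\right)}}{U + \left(- \frac{3}{2} + \frac{U}{2}\right)} U = \frac{-2 + \frac{1}{- \frac{3}{2} + \frac{3 U}{2}}}{- \frac{3}{2} + \frac{3 U}{2}} U = \frac{U \left(-2 + \frac{1}{- \frac{3}{2} + \frac{3 U}{2}}\right)}{- \frac{3}{2} + \frac{3 U}{2}}$)
$\left(d{\left(-6,-10 \right)} + T{\left(-50 \right)}\right) + S{\left(50 \right)} = \left(-52 - - \frac{200 \left(-4 + 3 \left(-50\right)\right)}{9 \left(-1 - 50\right)^{2}}\right) + 50^{2} = \left(-52 - - \frac{200 \left(-4 - 150\right)}{9 \cdot 2601}\right) + 2500 = \left(-52 - \left(- \frac{200}{9}\right) \frac{1}{2601} \left(-154\right)\right) + 2500 = \left(-52 - \frac{30800}{23409}\right) + 2500 = - \frac{1248068}{23409} + 2500 = \frac{57274432}{23409}$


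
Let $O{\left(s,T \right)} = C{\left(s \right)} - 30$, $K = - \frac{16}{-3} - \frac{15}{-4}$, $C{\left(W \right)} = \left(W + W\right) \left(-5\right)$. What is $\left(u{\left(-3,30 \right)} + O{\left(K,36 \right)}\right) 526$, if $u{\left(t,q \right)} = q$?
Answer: $- \frac{143335}{3} \approx -47778.0$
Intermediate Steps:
$C{\left(W \right)} = - 10 W$ ($C{\left(W \right)} = 2 W \left(-5\right) = - 10 W$)
$K = \frac{109}{12}$ ($K = \left(-16\right) \left(- \frac{1}{3}\right) - - \frac{15}{4} = \frac{16}{3} + \frac{15}{4} = \frac{109}{12} \approx 9.0833$)
$O{\left(s,T \right)} = -30 - 10 s$ ($O{\left(s,T \right)} = - 10 s - 30 = -30 - 10 s$)
$\left(u{\left(-3,30 \right)} + O{\left(K,36 \right)}\right) 526 = \left(30 - \frac{725}{6}\right) 526 = \left(- \frac{545}{6}\right) 526 = - \frac{143335}{3}$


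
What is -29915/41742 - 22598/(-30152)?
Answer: 10322159/314651196 ≈ 0.032805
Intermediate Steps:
-29915/41742 - 22598/(-30152) = -29915*1/41742 - 22598*(-1/30152) = -29915/41742 + 11299/15076 = 10322159/314651196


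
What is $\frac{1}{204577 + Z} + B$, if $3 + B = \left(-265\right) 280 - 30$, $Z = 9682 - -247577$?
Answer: $- \frac{34283471787}{461836} \approx -74233.0$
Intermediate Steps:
$Z = 257259$ ($Z = 9682 + 247577 = 257259$)
$B = -74233$ ($B = -3 - 74230 = -74233$)
$\frac{1}{204577 + Z} + B = \frac{1}{204577 + 257259} - 74233 = \frac{1}{461836} - 74233 = - \frac{34283471787}{461836}$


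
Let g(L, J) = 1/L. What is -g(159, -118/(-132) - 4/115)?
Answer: -1/159 ≈ -0.0062893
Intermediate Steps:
-g(159, -118/(-132) - 4/115) = -1/159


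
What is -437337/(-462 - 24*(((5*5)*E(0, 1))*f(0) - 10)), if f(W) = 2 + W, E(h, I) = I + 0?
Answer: 48593/158 ≈ 307.55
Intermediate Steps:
E(h, I) = I
-437337/(-462 - 24*(((5*5)*E(0, 1))*f(0) - 10)) = -437337/(-462 - 24*(((5*5)*1)*(2 + 0) - 10)) = -437337/(-462 - 24*((25*1)*2 - 10)) = -437337/(-462 - 24*(25*2 - 10)) = -437337/(-462 - 24*(50 - 10)) = -437337/(-462 - 24*40) = -437337/(-462 - 960) = -437337/(-1422) = -437337*(-1/1422) = 48593/158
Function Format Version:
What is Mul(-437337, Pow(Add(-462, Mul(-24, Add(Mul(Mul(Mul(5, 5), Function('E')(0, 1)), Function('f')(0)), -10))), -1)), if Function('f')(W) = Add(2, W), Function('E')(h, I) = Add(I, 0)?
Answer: Rational(48593, 158) ≈ 307.55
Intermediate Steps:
Function('E')(h, I) = I
Mul(-437337, Pow(Add(-462, Mul(-24, Add(Mul(Mul(Mul(5, 5), Function('E')(0, 1)), Function('f')(0)), -10))), -1)) = Mul(-437337, Pow(Add(-462, Mul(-24, Add(Mul(Mul(Mul(5, 5), 1), Add(2, 0)), -10))), -1)) = Mul(-437337, Pow(Add(-462, Mul(-24, Add(Mul(Mul(25, 1), 2), -10))), -1)) = Mul(-437337, Pow(Add(-462, Mul(-24, Add(Mul(25, 2), -10))), -1)) = Mul(-437337, Pow(Add(-462, Mul(-24, Add(50, -10))), -1)) = Mul(-437337, Pow(Add(-462, Mul(-24, 40)), -1)) = Mul(-437337, Pow(Add(-462, -960), -1)) = Mul(-437337, Pow(-1422, -1)) = Mul(-437337, Rational(-1, 1422)) = Rational(48593, 158)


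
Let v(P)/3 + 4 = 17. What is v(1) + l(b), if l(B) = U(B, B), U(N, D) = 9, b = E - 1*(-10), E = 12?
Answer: 48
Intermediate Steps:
v(P) = 39 (v(P) = -12 + 3*17 = -12 + 51 = 39)
b = 22 (b = 12 - 1*(-10) = 12 + 10 = 22)
l(B) = 9
v(1) + l(b) = 39 + 9 = 48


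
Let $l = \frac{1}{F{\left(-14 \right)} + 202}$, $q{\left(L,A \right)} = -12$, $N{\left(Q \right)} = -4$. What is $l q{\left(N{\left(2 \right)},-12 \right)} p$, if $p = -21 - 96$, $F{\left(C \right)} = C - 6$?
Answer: $\frac{54}{7} \approx 7.7143$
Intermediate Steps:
$F{\left(C \right)} = -6 + C$ ($F{\left(C \right)} = C - 6 = -6 + C$)
$l = \frac{1}{182}$ ($l = \frac{1}{\left(-6 - 14\right) + 202} = \frac{1}{-20 + 202} = \frac{1}{182} \approx 0.0054945$)
$p = -117$
$l q{\left(N{\left(2 \right)},-12 \right)} p = \frac{1}{182} \left(-12\right) \left(-117\right) = \left(- \frac{6}{91}\right) \left(-117\right) = \frac{54}{7}$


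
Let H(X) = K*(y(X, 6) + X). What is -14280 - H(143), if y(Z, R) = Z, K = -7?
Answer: -12278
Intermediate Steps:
H(X) = -14*X (H(X) = -7*(X + X) = -14*X)
-14280 - H(143) = -14280 - (-14)*143 = -14280 - 1*(-2002) = -14280 + 2002 = -12278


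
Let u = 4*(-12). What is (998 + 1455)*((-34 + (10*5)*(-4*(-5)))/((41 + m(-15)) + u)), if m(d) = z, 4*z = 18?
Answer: -4739196/5 ≈ -9.4784e+5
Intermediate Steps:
z = 9/2 (z = (1/4)*18 = 9/2 ≈ 4.5000)
m(d) = 9/2
u = -48
(998 + 1455)*((-34 + (10*5)*(-4*(-5)))/((41 + m(-15)) + u)) = (998 + 1455)*((-34 + (10*5)*(-4*(-5)))/((41 + 9/2) - 48)) = 2453*((-34 + 50*20)/(91/2 - 48)) = 2453*((-34 + 1000)/(-5/2)) = 2453*(966*(-2/5)) = 2453*(-1932/5) = -4739196/5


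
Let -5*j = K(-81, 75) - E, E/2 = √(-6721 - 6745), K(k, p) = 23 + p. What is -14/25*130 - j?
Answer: -266/5 - 2*I*√13466/5 ≈ -53.2 - 46.417*I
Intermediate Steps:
E = 2*I*√13466 (E = 2*√(-6721 - 6745) = 2*√(-13466) = 2*(I*√13466) = 2*I*√13466 ≈ 232.09*I)
j = -98/5 + 2*I*√13466/5 (j = -((23 + 75) - 2*I*√13466)/5 = -(98 - 2*I*√13466)/5 = -98/5 + 2*I*√13466/5 ≈ -19.6 + 46.417*I)
-14/25*130 - j = -14/25*130 - (-98/5 + 2*I*√13466/5) = -14*1/25*130 + (98/5 - 2*I*√13466/5) = -14/25*130 + (98/5 - 2*I*√13466/5) = -364/5 + (98/5 - 2*I*√13466/5) = -266/5 - 2*I*√13466/5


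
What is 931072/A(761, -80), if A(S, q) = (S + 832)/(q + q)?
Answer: -148971520/1593 ≈ -93516.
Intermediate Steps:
A(S, q) = (832 + S)/(2*q) (A(S, q) = (832 + S)/((2*q)) = (832 + S)*(1/(2*q)) = (832 + S)/(2*q))
931072/A(761, -80) = 931072/(((½)*(832 + 761)/(-80))) = 931072/(((½)*(-1/80)*1593)) = 931072/(-1593/160) = 931072*(-160/1593) = -148971520/1593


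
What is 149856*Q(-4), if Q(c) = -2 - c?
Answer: 299712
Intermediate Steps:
149856*Q(-4) = 149856*(-2 - 1*(-4)) = 149856*(-2 + 4) = 149856*2 = 299712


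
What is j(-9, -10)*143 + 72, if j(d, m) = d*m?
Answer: 12942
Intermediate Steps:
j(-9, -10)*143 + 72 = -9*(-10)*143 + 72 = 90*143 + 72 = 12870 + 72 = 12942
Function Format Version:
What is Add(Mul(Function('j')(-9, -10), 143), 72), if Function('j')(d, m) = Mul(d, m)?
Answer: 12942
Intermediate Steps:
Add(Mul(Function('j')(-9, -10), 143), 72) = Add(Mul(Mul(-9, -10), 143), 72) = Add(Mul(90, 143), 72) = Add(12870, 72) = 12942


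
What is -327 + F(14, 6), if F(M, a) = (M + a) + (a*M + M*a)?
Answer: -139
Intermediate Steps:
F(M, a) = M + a + 2*M*a (F(M, a) = (M + a) + (M*a + M*a) = (M + a) + 2*M*a = M + a + 2*M*a)
-327 + F(14, 6) = -327 + (14 + 6 + 2*14*6) = -327 + (14 + 6 + 168) = -327 + 188 = -139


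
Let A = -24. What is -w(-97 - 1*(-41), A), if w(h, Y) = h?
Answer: 56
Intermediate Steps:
-w(-97 - 1*(-41), A) = -(-97 - 1*(-41)) = -(-97 + 41) = -1*(-56) = 56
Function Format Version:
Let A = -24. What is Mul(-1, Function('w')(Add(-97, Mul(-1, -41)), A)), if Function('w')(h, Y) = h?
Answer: 56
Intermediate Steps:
Mul(-1, Function('w')(Add(-97, Mul(-1, -41)), A)) = Mul(-1, Add(-97, Mul(-1, -41))) = Mul(-1, Add(-97, 41)) = Mul(-1, -56) = 56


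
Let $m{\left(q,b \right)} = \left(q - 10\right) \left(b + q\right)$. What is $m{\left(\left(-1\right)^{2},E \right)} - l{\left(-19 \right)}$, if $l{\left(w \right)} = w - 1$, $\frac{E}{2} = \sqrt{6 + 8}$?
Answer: $11 - 18 \sqrt{14} \approx -56.35$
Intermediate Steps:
$E = 2 \sqrt{14}$ ($E = 2 \sqrt{6 + 8} = 2 \sqrt{14} \approx 7.4833$)
$l{\left(w \right)} = -1 + w$
$m{\left(q,b \right)} = \left(-10 + q\right) \left(b + q\right)$
$m{\left(\left(-1\right)^{2},E \right)} - l{\left(-19 \right)} = \left(\left(\left(-1\right)^{2}\right)^{2} - 10 \cdot 2 \sqrt{14} - 10 \left(-1\right)^{2} + 2 \sqrt{14} \left(-1\right)^{2}\right) - \left(-1 - 19\right) = \left(1^{2} - 20 \sqrt{14} - 10 + 2 \sqrt{14} \cdot 1\right) - -20 = \left(1 - 20 \sqrt{14} - 10 + 2 \sqrt{14}\right) + 20 = \left(-9 - 18 \sqrt{14}\right) + 20 = 11 - 18 \sqrt{14}$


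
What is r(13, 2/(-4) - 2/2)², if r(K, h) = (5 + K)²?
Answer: 104976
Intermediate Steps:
r(13, 2/(-4) - 2/2)² = ((5 + 13)²)² = (18²)² = 324² = 104976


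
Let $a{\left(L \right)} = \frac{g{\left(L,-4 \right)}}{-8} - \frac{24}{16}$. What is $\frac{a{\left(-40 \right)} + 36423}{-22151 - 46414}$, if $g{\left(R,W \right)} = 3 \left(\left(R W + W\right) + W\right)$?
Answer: $- \frac{24243}{45710} \approx -0.53036$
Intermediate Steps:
$g{\left(R,W \right)} = 6 W + 3 R W$ ($g{\left(R,W \right)} = 3 \left(\left(W + R W\right) + W\right) = 3 \left(2 W + R W\right) = 6 W + 3 R W$)
$a{\left(L \right)} = \frac{3}{2} + \frac{3 L}{2}$ ($a{\left(L \right)} = \frac{3 \left(-4\right) \left(2 + L\right)}{-8} - \frac{24}{16} = \left(-24 - 12 L\right) \left(- \frac{1}{8}\right) - \frac{3}{2} = \left(3 + \frac{3 L}{2}\right) - \frac{3}{2} = \frac{3}{2} + \frac{3 L}{2}$)
$\frac{a{\left(-40 \right)} + 36423}{-22151 - 46414} = \frac{\left(\frac{3}{2} + \frac{3}{2} \left(-40\right)\right) + 36423}{-22151 - 46414} = \frac{\left(\frac{3}{2} - 60\right) + 36423}{-68565} = \left(- \frac{117}{2} + 36423\right) \left(- \frac{1}{68565}\right) = \frac{72729}{2} \left(- \frac{1}{68565}\right) = - \frac{24243}{45710}$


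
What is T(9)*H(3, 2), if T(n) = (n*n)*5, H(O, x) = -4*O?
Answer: -4860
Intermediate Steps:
T(n) = 5*n² (T(n) = n²*5 = 5*n²)
T(9)*H(3, 2) = (5*9²)*(-4*3) = (5*81)*(-12) = 405*(-12) = -4860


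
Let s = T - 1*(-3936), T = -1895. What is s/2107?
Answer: 2041/2107 ≈ 0.96868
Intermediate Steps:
s = 2041 (s = -1895 - 1*(-3936) = -1895 + 3936 = 2041)
s/2107 = 2041/2107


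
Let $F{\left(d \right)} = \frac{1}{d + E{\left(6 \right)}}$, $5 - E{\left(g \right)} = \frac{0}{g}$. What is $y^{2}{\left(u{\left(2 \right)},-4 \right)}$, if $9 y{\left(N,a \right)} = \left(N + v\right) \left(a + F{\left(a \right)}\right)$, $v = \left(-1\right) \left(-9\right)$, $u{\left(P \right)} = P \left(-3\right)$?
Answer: $1$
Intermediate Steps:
$u{\left(P \right)} = - 3 P$
$E{\left(g \right)} = 5$ ($E{\left(g \right)} = 5 - \frac{0}{g} = 5 - 0 = 5 + 0 = 5$)
$v = 9$
$F{\left(d \right)} = \frac{1}{5 + d}$ ($F{\left(d \right)} = \frac{1}{d + 5} = \frac{1}{5 + d}$)
$y{\left(N,a \right)} = \frac{\left(9 + N\right) \left(a + \frac{1}{5 + a}\right)}{9}$ ($y{\left(N,a \right)} = \frac{\left(N + 9\right) \left(a + \frac{1}{5 + a}\right)}{9} = \frac{\left(9 + N\right) \left(a + \frac{1}{5 + a}\right)}{9}$)
$y^{2}{\left(u{\left(2 \right)},-4 \right)} = \left(\frac{45 + 9 \left(-4\right) + \left(-3\right) 2 \left(5 - 4\right) - 4 \left(5 - 4\right)^{2} \left(9 - 6\right)}{9 \left(5 - 4\right)^{2}}\right)^{2} = \left(\frac{45 - 36 - 6 - 4 \cdot 1^{2} \left(9 - 6\right)}{9 \cdot 1}\right)^{2} = \left(\frac{1}{9} \cdot 1 \left(45 - 36 - 6 - 4 \cdot 3\right)\right)^{2} = \left(\frac{1}{9} \cdot 1 \left(45 - 36 - 6 - 12\right)\right)^{2} = \left(\frac{1}{9} \cdot 1 \left(-9\right)\right)^{2} = \left(-1\right)^{2} = 1$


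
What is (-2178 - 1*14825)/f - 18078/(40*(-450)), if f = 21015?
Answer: 820613/4203000 ≈ 0.19524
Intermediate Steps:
(-2178 - 1*14825)/f - 18078/(40*(-450)) = (-2178 - 1*14825)/21015 - 18078/(40*(-450)) = (-2178 - 14825)*(1/21015) - 18078/(-18000) = -17003*1/21015 - 18078*(-1/18000) = -17003/21015 + 3013/3000 = 820613/4203000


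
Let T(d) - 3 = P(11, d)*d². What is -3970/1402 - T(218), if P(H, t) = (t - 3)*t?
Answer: -1561442369968/701 ≈ -2.2274e+9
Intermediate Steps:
P(H, t) = t*(-3 + t) (P(H, t) = (-3 + t)*t = t*(-3 + t))
T(d) = 3 + d³*(-3 + d) (T(d) = 3 + (d*(-3 + d))*d² = 3 + d³*(-3 + d))
-3970/1402 - T(218) = -3970/1402 - (3 + 218³*(-3 + 218)) = -3970*1/1402 - (3 + 10360232*215) = -1985/701 - (3 + 2227449880) = -1985/701 - 1*2227449883 = -1985/701 - 2227449883 = -1561442369968/701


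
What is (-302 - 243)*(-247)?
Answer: 134615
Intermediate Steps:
(-302 - 243)*(-247) = -545*(-247) = 134615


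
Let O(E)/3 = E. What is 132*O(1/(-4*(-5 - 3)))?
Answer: 99/8 ≈ 12.375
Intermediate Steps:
O(E) = 3*E
132*O(1/(-4*(-5 - 3))) = 132*(3*(1/(-4*(-5 - 3)))) = 132*(3*(1/(-4*(-8)))) = 132*(3*(1/32)) = 132*(3/32) = 99/8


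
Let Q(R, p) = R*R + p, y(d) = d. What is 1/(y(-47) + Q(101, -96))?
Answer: 1/10058 ≈ 9.9423e-5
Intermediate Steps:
Q(R, p) = p + R² (Q(R, p) = R² + p = p + R²)
1/(y(-47) + Q(101, -96)) = 1/(-47 + (-96 + 101²)) = 1/(-47 + (-96 + 10201)) = 1/(-47 + 10105) = 1/10058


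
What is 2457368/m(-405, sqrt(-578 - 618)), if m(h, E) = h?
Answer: -2457368/405 ≈ -6067.6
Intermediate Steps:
2457368/m(-405, sqrt(-578 - 618)) = 2457368/(-405) = 2457368*(-1/405) = -2457368/405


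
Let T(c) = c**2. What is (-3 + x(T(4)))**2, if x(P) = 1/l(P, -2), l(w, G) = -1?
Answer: 16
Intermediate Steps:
x(P) = -1 (x(P) = 1/(-1) = -1)
(-3 + x(T(4)))**2 = (-3 - 1)**2 = (-4)**2 = 16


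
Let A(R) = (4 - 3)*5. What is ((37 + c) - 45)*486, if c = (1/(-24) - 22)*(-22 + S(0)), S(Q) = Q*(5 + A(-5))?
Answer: 463563/2 ≈ 2.3178e+5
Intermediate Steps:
A(R) = 5 (A(R) = 1*5 = 5)
S(Q) = 10*Q (S(Q) = Q*(5 + 5) = Q*10 = 10*Q)
c = 5819/12 (c = (1/(-24) - 22)*(-22 + 10*0) = (-1/24 - 22)*(-22 + 0) = -529/24*(-22) = 5819/12 ≈ 484.92)
((37 + c) - 45)*486 = ((37 + 5819/12) - 45)*486 = (6263/12 - 45)*486 = (5723/12)*486 = 463563/2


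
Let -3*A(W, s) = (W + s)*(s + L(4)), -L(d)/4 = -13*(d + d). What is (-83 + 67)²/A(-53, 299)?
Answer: -128/29315 ≈ -0.0043664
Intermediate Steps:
L(d) = 104*d (L(d) = -(-52)*(d + d) = -(-52)*2*d = -(-104)*d = 104*d)
A(W, s) = -(416 + s)*(W + s)/3 (A(W, s) = -(W + s)*(s + 104*4)/3 = -(W + s)*(s + 416)/3 = -(W + s)*(416 + s)/3 = -(416 + s)*(W + s)/3)
(-83 + 67)²/A(-53, 299) = (-83 + 67)²/(-416/3*(-53) - 416/3*299 - ⅓*299² - ⅓*(-53)*299) = (-16)²/(22048/3 - 124384/3 - ⅓*89401 + 15847/3) = 256/(22048/3 - 124384/3 - 89401/3 + 15847/3) = 256/(-58630) = 256*(-1/58630) = -128/29315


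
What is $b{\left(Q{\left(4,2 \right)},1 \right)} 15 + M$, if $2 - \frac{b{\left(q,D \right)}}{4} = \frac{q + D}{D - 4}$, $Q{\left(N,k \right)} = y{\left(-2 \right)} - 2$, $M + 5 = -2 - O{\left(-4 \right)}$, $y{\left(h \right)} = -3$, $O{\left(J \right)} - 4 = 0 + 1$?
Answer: $28$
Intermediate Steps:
$O{\left(J \right)} = 5$ ($O{\left(J \right)} = 4 + \left(0 + 1\right) = 4 + 1 = 5$)
$M = -12$ ($M = -5 - 7 = -12$)
$Q{\left(N,k \right)} = -5$ ($Q{\left(N,k \right)} = -3 - 2 = -5$)
$b{\left(q,D \right)} = 8 - \frac{4 \left(D + q\right)}{-4 + D}$ ($b{\left(q,D \right)} = 8 - 4 \frac{q + D}{D - 4} = 8 - 4 \frac{D + q}{-4 + D} = 8 - \frac{4 \left(D + q\right)}{-4 + D}$)
$b{\left(Q{\left(4,2 \right)},1 \right)} 15 + M = \frac{4 \left(-8 + 1 - -5\right)}{-4 + 1} \cdot 15 - 12 = \frac{4 \left(-8 + 1 + 5\right)}{-3} \cdot 15 - 12 = 4 \left(- \frac{1}{3}\right) \left(-2\right) 15 - 12 = \frac{8}{3} \cdot 15 - 12 = 40 - 12 = 28$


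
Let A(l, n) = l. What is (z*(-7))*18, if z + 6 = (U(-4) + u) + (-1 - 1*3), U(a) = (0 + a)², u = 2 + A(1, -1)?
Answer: -1134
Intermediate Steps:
u = 3 (u = 2 + 1 = 3)
U(a) = a²
z = 9 (z = -6 + (((-4)² + 3) + (-1 - 1*3)) = -6 + ((16 + 3) + (-1 - 3)) = -6 + (19 - 4) = -6 + 15 = 9)
(z*(-7))*18 = (9*(-7))*18 = -63*18 = -1134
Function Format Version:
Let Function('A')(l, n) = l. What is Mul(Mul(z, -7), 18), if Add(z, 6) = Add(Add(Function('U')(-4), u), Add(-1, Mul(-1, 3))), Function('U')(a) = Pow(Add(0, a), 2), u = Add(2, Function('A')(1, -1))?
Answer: -1134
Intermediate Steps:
u = 3 (u = Add(2, 1) = 3)
Function('U')(a) = Pow(a, 2)
z = 9 (z = Add(-6, Add(Add(Pow(-4, 2), 3), Add(-1, Mul(-1, 3)))) = Add(-6, Add(Add(16, 3), Add(-1, -3))) = Add(-6, Add(19, -4)) = Add(-6, 15) = 9)
Mul(Mul(z, -7), 18) = Mul(Mul(9, -7), 18) = Mul(-63, 18) = -1134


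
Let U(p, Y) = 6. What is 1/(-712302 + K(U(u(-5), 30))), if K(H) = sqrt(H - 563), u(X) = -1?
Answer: -712302/507374139761 - I*sqrt(557)/507374139761 ≈ -1.4039e-6 - 4.6516e-11*I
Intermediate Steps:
K(H) = sqrt(-563 + H)
1/(-712302 + K(U(u(-5), 30))) = 1/(-712302 + sqrt(-563 + 6)) = 1/(-712302 + sqrt(-557)) = 1/(-712302 + I*sqrt(557))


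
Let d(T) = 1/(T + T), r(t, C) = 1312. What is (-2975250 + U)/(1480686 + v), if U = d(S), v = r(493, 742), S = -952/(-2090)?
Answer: -2832436955/1410862096 ≈ -2.0076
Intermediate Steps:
S = 476/1045 (S = -952*(-1/2090) = 476/1045 ≈ 0.45550)
v = 1312
d(T) = 1/(2*T)
U = 1045/952 (U = 1/(2*(476/1045)) = (½)*(1045/476) = 1045/952 ≈ 1.0977)
(-2975250 + U)/(1480686 + v) = (-2975250 + 1045/952)/(1480686 + 1312) = -2832436955/952/1481998 = -2832436955/952*1/1481998 = -2832436955/1410862096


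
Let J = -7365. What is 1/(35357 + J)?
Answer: 1/27992 ≈ 3.5724e-5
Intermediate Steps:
1/(35357 + J) = 1/(35357 - 7365) = 1/27992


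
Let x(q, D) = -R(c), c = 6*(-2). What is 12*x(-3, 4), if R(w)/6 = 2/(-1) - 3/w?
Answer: 126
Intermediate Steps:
c = -12
R(w) = -12 - 18/w (R(w) = 6*(2/(-1) - 3/w) = 6*(2*(-1) - 3/w) = 6*(-2 - 3/w) = -12 - 18/w)
x(q, D) = 21/2 (x(q, D) = -(-12 - 18/(-12)) = -(-12 - 18*(-1/12)) = -(-12 + 3/2) = -1*(-21/2) = 21/2)
12*x(-3, 4) = 12*(21/2) = 126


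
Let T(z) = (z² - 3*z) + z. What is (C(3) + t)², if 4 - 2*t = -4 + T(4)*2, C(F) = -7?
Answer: 121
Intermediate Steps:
T(z) = z² - 2*z
t = -4 (t = 2 - (-4 + (4*(-2 + 4))*2)/2 = 2 - (-4 + (4*2)*2)/2 = 2 - (-4 + 8*2)/2 = 2 - (-4 + 16)/2 = 2 - ½*12 = 2 - 6 = -4)
(C(3) + t)² = (-7 - 4)² = (-11)² = 121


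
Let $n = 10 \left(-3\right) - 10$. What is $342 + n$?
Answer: $302$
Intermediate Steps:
$n = -40$ ($n = -30 - 10 = -40$)
$342 + n = 342 - 40 = 302$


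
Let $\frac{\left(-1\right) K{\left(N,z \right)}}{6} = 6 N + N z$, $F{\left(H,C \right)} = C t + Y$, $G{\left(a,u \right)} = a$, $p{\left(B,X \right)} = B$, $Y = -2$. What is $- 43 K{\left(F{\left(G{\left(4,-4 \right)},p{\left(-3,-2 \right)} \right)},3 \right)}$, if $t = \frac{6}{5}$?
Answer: $- \frac{65016}{5} \approx -13003.0$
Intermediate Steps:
$t = \frac{6}{5}$ ($t = 6 \cdot \frac{1}{5} = \frac{6}{5} \approx 1.2$)
$F{\left(H,C \right)} = -2 + \frac{6 C}{5}$ ($F{\left(H,C \right)} = C \frac{6}{5} - 2 = \frac{6 C}{5} - 2 = -2 + \frac{6 C}{5}$)
$K{\left(N,z \right)} = - 36 N - 6 N z$ ($K{\left(N,z \right)} = - 6 \left(6 N + N z\right) = - 36 N - 6 N z$)
$- 43 K{\left(F{\left(G{\left(4,-4 \right)},p{\left(-3,-2 \right)} \right)},3 \right)} = - 43 \left(- 6 \left(-2 + \frac{6}{5} \left(-3\right)\right) \left(6 + 3\right)\right) = - 43 \left(\left(-6\right) \left(-2 - \frac{18}{5}\right) 9\right) = - 43 \left(\left(-6\right) \left(- \frac{28}{5}\right) 9\right) = \left(-43\right) \frac{1512}{5} = - \frac{65016}{5}$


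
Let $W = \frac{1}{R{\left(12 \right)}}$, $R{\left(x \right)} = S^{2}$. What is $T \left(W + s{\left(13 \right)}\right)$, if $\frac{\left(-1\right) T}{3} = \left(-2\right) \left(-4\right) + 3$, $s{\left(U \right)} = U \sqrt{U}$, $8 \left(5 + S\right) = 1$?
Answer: $- \frac{704}{507} - 429 \sqrt{13} \approx -1548.2$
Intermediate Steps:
$S = - \frac{39}{8}$ ($S = -5 + \frac{1}{8} \cdot 1 = -5 + \frac{1}{8} = - \frac{39}{8} \approx -4.875$)
$R{\left(x \right)} = \frac{1521}{64}$ ($R{\left(x \right)} = \left(- \frac{39}{8}\right)^{2} = \frac{1521}{64}$)
$s{\left(U \right)} = U^{\frac{3}{2}}$
$W = \frac{64}{1521}$ ($W = \frac{1}{\frac{1521}{64}} = \frac{64}{1521} \approx 0.042078$)
$T = -33$ ($T = - 3 \left(\left(-2\right) \left(-4\right) + 3\right) = - 3 \left(8 + 3\right) = \left(-3\right) 11 = -33$)
$T \left(W + s{\left(13 \right)}\right) = - 33 \left(\frac{64}{1521} + 13^{\frac{3}{2}}\right) = - 33 \left(\frac{64}{1521} + 13 \sqrt{13}\right) = - \frac{704}{507} - 429 \sqrt{13}$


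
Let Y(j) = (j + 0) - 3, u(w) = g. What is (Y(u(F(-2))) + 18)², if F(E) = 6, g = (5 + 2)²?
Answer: 4096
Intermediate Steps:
g = 49 (g = 7² = 49)
u(w) = 49
Y(j) = -3 + j (Y(j) = j - 3 = -3 + j)
(Y(u(F(-2))) + 18)² = ((-3 + 49) + 18)² = (46 + 18)² = 64² = 4096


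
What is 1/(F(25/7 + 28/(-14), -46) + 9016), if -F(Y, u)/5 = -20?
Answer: 1/9116 ≈ 0.00010970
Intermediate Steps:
F(Y, u) = 100 (F(Y, u) = -5*(-20) = 100)
1/(F(25/7 + 28/(-14), -46) + 9016) = 1/(100 + 9016) = 1/9116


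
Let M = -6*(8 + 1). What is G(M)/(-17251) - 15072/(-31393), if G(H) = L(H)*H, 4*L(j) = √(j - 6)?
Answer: 15072/31393 + 27*I*√15/17251 ≈ 0.48011 + 0.0060617*I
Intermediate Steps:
M = -54 (M = -6*9 = -54)
L(j) = √(-6 + j)/4 (L(j) = √(j - 6)/4 = √(-6 + j)/4)
G(H) = H*√(-6 + H)/4 (G(H) = (√(-6 + H)/4)*H = H*√(-6 + H)/4)
G(M)/(-17251) - 15072/(-31393) = ((¼)*(-54)*√(-6 - 54))/(-17251) - 15072/(-31393) = ((¼)*(-54)*√(-60))*(-1/17251) - 15072*(-1/31393) = ((¼)*(-54)*(2*I*√15))*(-1/17251) + 15072/31393 = -27*I*√15*(-1/17251) + 15072/31393 = 27*I*√15/17251 + 15072/31393 = 15072/31393 + 27*I*√15/17251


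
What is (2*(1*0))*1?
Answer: 0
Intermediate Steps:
(2*(1*0))*1 = (2*0)*1 = 0*1 = 0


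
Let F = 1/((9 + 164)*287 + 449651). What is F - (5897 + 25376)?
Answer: -15614671445/499302 ≈ -31273.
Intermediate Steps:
F = 1/499302 (F = 1/(173*287 + 449651) = 1/(49651 + 449651) = 1/499302 ≈ 2.0028e-6)
F - (5897 + 25376) = 1/499302 - (5897 + 25376) = 1/499302 - 1*31273 = 1/499302 - 31273 = -15614671445/499302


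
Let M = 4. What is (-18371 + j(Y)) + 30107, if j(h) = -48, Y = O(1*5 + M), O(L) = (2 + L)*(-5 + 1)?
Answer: 11688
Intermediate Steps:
O(L) = -8 - 4*L (O(L) = (2 + L)*(-4) = -8 - 4*L)
Y = -44 (Y = -8 - 4*(1*5 + 4) = -8 - 4*(5 + 4) = -8 - 4*9 = -8 - 36 = -44)
(-18371 + j(Y)) + 30107 = (-18371 - 48) + 30107 = -18419 + 30107 = 11688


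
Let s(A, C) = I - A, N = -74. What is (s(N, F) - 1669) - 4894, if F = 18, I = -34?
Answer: -6523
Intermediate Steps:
s(A, C) = -34 - A
(s(N, F) - 1669) - 4894 = ((-34 - 1*(-74)) - 1669) - 4894 = ((-34 + 74) - 1669) - 4894 = (40 - 1669) - 4894 = -1629 - 4894 = -6523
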